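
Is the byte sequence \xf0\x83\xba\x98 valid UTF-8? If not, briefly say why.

invalid (overlong encoding)

Leading byte 0xF0 = 11110000 → 4-byte form.
Continuation bytes all match 10xxxxxx. Payload decodes to 0x3E98.
But 0x3E98 < 0x10000, the minimum for a 4-byte sequence — this is an overlong encoding.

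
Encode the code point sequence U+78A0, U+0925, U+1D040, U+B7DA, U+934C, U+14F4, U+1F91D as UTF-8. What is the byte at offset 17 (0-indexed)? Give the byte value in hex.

0x93

U+78A0 → 3-byte form E7 A2 A0 at offsets 0–2.
U+0925 → 3-byte form E0 A4 A5 at offsets 3–5.
U+1D040 → 4-byte form F0 9D 81 80 at offsets 6–9.
U+B7DA → 3-byte form EB 9F 9A at offsets 10–12.
U+934C → 3-byte form E9 8D 8C at offsets 13–15.
U+14F4 → 3-byte form E1 93 B4 at offsets 16–18.
Offset 17 falls in char 6's range; it's byte 2 of E1 93 B4 = 0x93.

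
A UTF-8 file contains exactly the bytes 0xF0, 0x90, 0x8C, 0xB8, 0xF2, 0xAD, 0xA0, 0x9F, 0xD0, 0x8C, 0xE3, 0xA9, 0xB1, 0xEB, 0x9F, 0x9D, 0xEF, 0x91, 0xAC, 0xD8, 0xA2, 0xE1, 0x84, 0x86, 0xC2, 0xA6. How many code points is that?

Byte at offset 0: 0xF0 = 11110000 → 4-byte char (#1). Advance 4.
Byte at offset 4: 0xF2 = 11110010 → 4-byte char (#2). Advance 4.
Byte at offset 8: 0xD0 = 11010000 → 2-byte char (#3). Advance 2.
Byte at offset 10: 0xE3 = 11100011 → 3-byte char (#4). Advance 3.
Byte at offset 13: 0xEB = 11101011 → 3-byte char (#5). Advance 3.
Byte at offset 16: 0xEF = 11101111 → 3-byte char (#6). Advance 3.
Byte at offset 19: 0xD8 = 11011000 → 2-byte char (#7). Advance 2.
Byte at offset 21: 0xE1 = 11100001 → 3-byte char (#8). Advance 3.
Byte at offset 24: 0xC2 = 11000010 → 2-byte char (#9). Advance 2.
Reached end at offset 26 after 9 code points.

9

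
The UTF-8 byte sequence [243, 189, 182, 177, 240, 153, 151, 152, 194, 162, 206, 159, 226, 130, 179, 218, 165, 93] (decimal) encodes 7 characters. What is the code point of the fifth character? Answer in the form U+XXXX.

Offset 0: leading byte 0xF3 = 11110011 → 4-byte char #1 = F3 BD B6 B1.
Offset 4: leading byte 0xF0 = 11110000 → 4-byte char #2 = F0 99 97 98.
Offset 8: leading byte 0xC2 = 11000010 → 2-byte char #3 = C2 A2.
Offset 10: leading byte 0xCE = 11001110 → 2-byte char #4 = CE 9F.
Offset 12: leading byte 0xE2 = 11100010 → 3-byte char #5 = E2 82 B3.
Leading byte 0xE2 = 11100010 matches 1110xxxx → 3-byte sequence.
Byte 1: 0xE2 = 11100010, payload 0010 (4 bits).
Byte 2: 0x82 = 10000010 (10xxxxxx ✓), payload 000010.
Byte 3: 0xB3 = 10110011 (10xxxxxx ✓), payload 110011.
Concatenate: 0010000010110011 = 0x20B3 (16 bits → U+20B3).

U+20B3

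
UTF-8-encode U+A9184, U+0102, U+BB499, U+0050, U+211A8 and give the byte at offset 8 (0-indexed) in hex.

U+A9184 → 4-byte form F2 A9 86 84 at offsets 0–3.
U+0102 → 2-byte form C4 82 at offsets 4–5.
U+BB499 → 4-byte form F2 BB 92 99 at offsets 6–9.
Offset 8 falls in char 3's range; it's byte 3 of F2 BB 92 99 = 0x92.

0x92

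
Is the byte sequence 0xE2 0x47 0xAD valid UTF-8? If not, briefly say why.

Leading byte 0xE2 = 11100010 → 3-byte form.
Byte 2 is 0x47 = 01000111, which is not 10xxxxxx — expected a continuation byte.

invalid (non-continuation byte where continuation expected)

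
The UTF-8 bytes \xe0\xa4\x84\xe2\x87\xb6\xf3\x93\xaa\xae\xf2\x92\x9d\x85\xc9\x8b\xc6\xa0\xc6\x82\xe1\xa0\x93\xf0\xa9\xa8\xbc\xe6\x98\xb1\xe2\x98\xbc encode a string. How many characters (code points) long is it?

11

Byte at offset 0: 0xE0 = 11100000 → 3-byte char (#1). Advance 3.
Byte at offset 3: 0xE2 = 11100010 → 3-byte char (#2). Advance 3.
Byte at offset 6: 0xF3 = 11110011 → 4-byte char (#3). Advance 4.
Byte at offset 10: 0xF2 = 11110010 → 4-byte char (#4). Advance 4.
Byte at offset 14: 0xC9 = 11001001 → 2-byte char (#5). Advance 2.
Byte at offset 16: 0xC6 = 11000110 → 2-byte char (#6). Advance 2.
Byte at offset 18: 0xC6 = 11000110 → 2-byte char (#7). Advance 2.
Byte at offset 20: 0xE1 = 11100001 → 3-byte char (#8). Advance 3.
Byte at offset 23: 0xF0 = 11110000 → 4-byte char (#9). Advance 4.
Byte at offset 27: 0xE6 = 11100110 → 3-byte char (#10). Advance 3.
Byte at offset 30: 0xE2 = 11100010 → 3-byte char (#11). Advance 3.
Reached end at offset 33 after 11 code points.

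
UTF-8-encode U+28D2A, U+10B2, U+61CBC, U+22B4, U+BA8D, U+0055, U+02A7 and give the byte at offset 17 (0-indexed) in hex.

0x55

U+28D2A → 4-byte form F0 A8 B4 AA at offsets 0–3.
U+10B2 → 3-byte form E1 82 B2 at offsets 4–6.
U+61CBC → 4-byte form F1 A1 B2 BC at offsets 7–10.
U+22B4 → 3-byte form E2 8A B4 at offsets 11–13.
U+BA8D → 3-byte form EB AA 8D at offsets 14–16.
U+0055 → 1-byte form 55 at offsets 17–17.
Offset 17 falls in char 6's range; it's byte 1 of 55 = 0x55.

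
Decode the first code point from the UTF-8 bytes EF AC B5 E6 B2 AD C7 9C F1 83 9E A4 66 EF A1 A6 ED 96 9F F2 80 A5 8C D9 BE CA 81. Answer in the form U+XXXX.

Offset 0: leading byte 0xEF = 11101111 → 3-byte char #1 = EF AC B5.
Leading byte 0xEF = 11101111 matches 1110xxxx → 3-byte sequence.
Byte 1: 0xEF = 11101111, payload 1111 (4 bits).
Byte 2: 0xAC = 10101100 (10xxxxxx ✓), payload 101100.
Byte 3: 0xB5 = 10110101 (10xxxxxx ✓), payload 110101.
Concatenate: 1111101100110101 = 0xFB35 (16 bits → U+FB35).

U+FB35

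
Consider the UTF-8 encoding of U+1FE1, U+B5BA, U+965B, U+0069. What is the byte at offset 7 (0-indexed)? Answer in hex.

0x99

U+1FE1 → 3-byte form E1 BF A1 at offsets 0–2.
U+B5BA → 3-byte form EB 96 BA at offsets 3–5.
U+965B → 3-byte form E9 99 9B at offsets 6–8.
Offset 7 falls in char 3's range; it's byte 2 of E9 99 9B = 0x99.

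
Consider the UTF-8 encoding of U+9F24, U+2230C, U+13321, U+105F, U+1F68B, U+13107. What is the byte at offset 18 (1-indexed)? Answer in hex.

1-indexed offset 18 is 0-indexed offset 17.
U+9F24 → 3-byte form E9 BC A4 at offsets 0–2.
U+2230C → 4-byte form F0 A2 8C 8C at offsets 3–6.
U+13321 → 4-byte form F0 93 8C A1 at offsets 7–10.
U+105F → 3-byte form E1 81 9F at offsets 11–13.
U+1F68B → 4-byte form F0 9F 9A 8B at offsets 14–17.
Offset 17 falls in char 5's range; it's byte 4 of F0 9F 9A 8B = 0x8B.

0x8B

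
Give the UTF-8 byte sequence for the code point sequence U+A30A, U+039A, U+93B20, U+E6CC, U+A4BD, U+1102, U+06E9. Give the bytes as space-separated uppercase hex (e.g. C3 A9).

EA 8C 8A CE 9A F2 93 AC A0 EE 9B 8C EA 92 BD E1 84 82 DB A9

U+A30A: 3-byte form → EA 8C 8A.
U+039A: 2-byte form → CE 9A.
U+93B20: 4-byte form → F2 93 AC A0.
U+E6CC: 3-byte form → EE 9B 8C.
U+A4BD: 3-byte form → EA 92 BD.
U+1102: 3-byte form → E1 84 82.
U+06E9: 2-byte form → DB A9.
Concatenated (20 bytes): EA 8C 8A CE 9A F2 93 AC A0 EE 9B 8C EA 92 BD E1 84 82 DB A9.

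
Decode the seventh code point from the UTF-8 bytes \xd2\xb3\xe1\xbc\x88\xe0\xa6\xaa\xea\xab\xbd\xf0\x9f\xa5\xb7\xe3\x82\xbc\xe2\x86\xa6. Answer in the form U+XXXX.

Offset 0: leading byte 0xD2 = 11010010 → 2-byte char #1 = D2 B3.
Offset 2: leading byte 0xE1 = 11100001 → 3-byte char #2 = E1 BC 88.
Offset 5: leading byte 0xE0 = 11100000 → 3-byte char #3 = E0 A6 AA.
Offset 8: leading byte 0xEA = 11101010 → 3-byte char #4 = EA AB BD.
Offset 11: leading byte 0xF0 = 11110000 → 4-byte char #5 = F0 9F A5 B7.
Offset 15: leading byte 0xE3 = 11100011 → 3-byte char #6 = E3 82 BC.
Offset 18: leading byte 0xE2 = 11100010 → 3-byte char #7 = E2 86 A6.
Leading byte 0xE2 = 11100010 matches 1110xxxx → 3-byte sequence.
Byte 1: 0xE2 = 11100010, payload 0010 (4 bits).
Byte 2: 0x86 = 10000110 (10xxxxxx ✓), payload 000110.
Byte 3: 0xA6 = 10100110 (10xxxxxx ✓), payload 100110.
Concatenate: 0010000110100110 = 0x21A6 (16 bits → U+21A6).

U+21A6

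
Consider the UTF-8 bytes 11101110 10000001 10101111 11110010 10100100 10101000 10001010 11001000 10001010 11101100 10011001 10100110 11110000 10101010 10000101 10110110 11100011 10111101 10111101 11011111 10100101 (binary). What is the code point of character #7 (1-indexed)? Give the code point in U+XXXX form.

Offset 0: leading byte 0xEE = 11101110 → 3-byte char #1 = EE 81 AF.
Offset 3: leading byte 0xF2 = 11110010 → 4-byte char #2 = F2 A4 A8 8A.
Offset 7: leading byte 0xC8 = 11001000 → 2-byte char #3 = C8 8A.
Offset 9: leading byte 0xEC = 11101100 → 3-byte char #4 = EC 99 A6.
Offset 12: leading byte 0xF0 = 11110000 → 4-byte char #5 = F0 AA 85 B6.
Offset 16: leading byte 0xE3 = 11100011 → 3-byte char #6 = E3 BD BD.
Offset 19: leading byte 0xDF = 11011111 → 2-byte char #7 = DF A5.
Leading byte 0xDF = 11011111 matches 110xxxxx → 2-byte sequence.
Byte 1: 0xDF = 11011111, payload 11111 (5 bits).
Byte 2: 0xA5 = 10100101 (10xxxxxx ✓), payload 100101.
Concatenate: 11111100101 = 0x7E5 (11 bits → U+07E5).

U+07E5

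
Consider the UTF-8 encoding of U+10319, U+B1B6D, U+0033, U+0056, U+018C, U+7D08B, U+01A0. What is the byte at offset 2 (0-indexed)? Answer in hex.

0x8C

U+10319 → 4-byte form F0 90 8C 99 at offsets 0–3.
Offset 2 falls in char 1's range; it's byte 3 of F0 90 8C 99 = 0x8C.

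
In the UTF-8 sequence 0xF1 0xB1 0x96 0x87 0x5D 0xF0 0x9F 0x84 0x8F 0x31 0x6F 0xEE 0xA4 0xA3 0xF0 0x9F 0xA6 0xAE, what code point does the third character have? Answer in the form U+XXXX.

U+1F10F

Offset 0: leading byte 0xF1 = 11110001 → 4-byte char #1 = F1 B1 96 87.
Offset 4: leading byte 0x5D = 01011101 → 1-byte char #2 = 5D.
Offset 5: leading byte 0xF0 = 11110000 → 4-byte char #3 = F0 9F 84 8F.
Leading byte 0xF0 = 11110000 matches 11110xxx → 4-byte sequence.
Byte 1: 0xF0 = 11110000, payload 000 (3 bits).
Byte 2: 0x9F = 10011111 (10xxxxxx ✓), payload 011111.
Byte 3: 0x84 = 10000100 (10xxxxxx ✓), payload 000100.
Byte 4: 0x8F = 10001111 (10xxxxxx ✓), payload 001111.
Concatenate: 000011111000100001111 = 0x1F10F (21 bits → U+1F10F).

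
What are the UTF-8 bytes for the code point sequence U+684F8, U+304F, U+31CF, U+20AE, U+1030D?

F1 A8 93 B8 E3 81 8F E3 87 8F E2 82 AE F0 90 8C 8D

U+684F8: 4-byte form → F1 A8 93 B8.
U+304F: 3-byte form → E3 81 8F.
U+31CF: 3-byte form → E3 87 8F.
U+20AE: 3-byte form → E2 82 AE.
U+1030D: 4-byte form → F0 90 8C 8D.
Concatenated (17 bytes): F1 A8 93 B8 E3 81 8F E3 87 8F E2 82 AE F0 90 8C 8D.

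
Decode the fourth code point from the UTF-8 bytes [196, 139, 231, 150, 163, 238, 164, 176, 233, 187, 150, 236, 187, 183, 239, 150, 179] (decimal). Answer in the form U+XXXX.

Offset 0: leading byte 0xC4 = 11000100 → 2-byte char #1 = C4 8B.
Offset 2: leading byte 0xE7 = 11100111 → 3-byte char #2 = E7 96 A3.
Offset 5: leading byte 0xEE = 11101110 → 3-byte char #3 = EE A4 B0.
Offset 8: leading byte 0xE9 = 11101001 → 3-byte char #4 = E9 BB 96.
Leading byte 0xE9 = 11101001 matches 1110xxxx → 3-byte sequence.
Byte 1: 0xE9 = 11101001, payload 1001 (4 bits).
Byte 2: 0xBB = 10111011 (10xxxxxx ✓), payload 111011.
Byte 3: 0x96 = 10010110 (10xxxxxx ✓), payload 010110.
Concatenate: 1001111011010110 = 0x9ED6 (16 bits → U+9ED6).

U+9ED6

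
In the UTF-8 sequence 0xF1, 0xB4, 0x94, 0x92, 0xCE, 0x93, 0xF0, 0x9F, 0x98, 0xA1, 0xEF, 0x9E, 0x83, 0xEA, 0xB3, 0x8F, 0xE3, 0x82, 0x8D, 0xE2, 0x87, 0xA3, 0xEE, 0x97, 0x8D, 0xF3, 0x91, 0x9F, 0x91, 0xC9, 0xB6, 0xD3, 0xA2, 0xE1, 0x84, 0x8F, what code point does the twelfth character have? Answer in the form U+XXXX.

U+110F

Offset 0: leading byte 0xF1 = 11110001 → 4-byte char #1 = F1 B4 94 92.
Offset 4: leading byte 0xCE = 11001110 → 2-byte char #2 = CE 93.
Offset 6: leading byte 0xF0 = 11110000 → 4-byte char #3 = F0 9F 98 A1.
Offset 10: leading byte 0xEF = 11101111 → 3-byte char #4 = EF 9E 83.
Offset 13: leading byte 0xEA = 11101010 → 3-byte char #5 = EA B3 8F.
Offset 16: leading byte 0xE3 = 11100011 → 3-byte char #6 = E3 82 8D.
Offset 19: leading byte 0xE2 = 11100010 → 3-byte char #7 = E2 87 A3.
Offset 22: leading byte 0xEE = 11101110 → 3-byte char #8 = EE 97 8D.
Offset 25: leading byte 0xF3 = 11110011 → 4-byte char #9 = F3 91 9F 91.
Offset 29: leading byte 0xC9 = 11001001 → 2-byte char #10 = C9 B6.
Offset 31: leading byte 0xD3 = 11010011 → 2-byte char #11 = D3 A2.
Offset 33: leading byte 0xE1 = 11100001 → 3-byte char #12 = E1 84 8F.
Leading byte 0xE1 = 11100001 matches 1110xxxx → 3-byte sequence.
Byte 1: 0xE1 = 11100001, payload 0001 (4 bits).
Byte 2: 0x84 = 10000100 (10xxxxxx ✓), payload 000100.
Byte 3: 0x8F = 10001111 (10xxxxxx ✓), payload 001111.
Concatenate: 0001000100001111 = 0x110F (16 bits → U+110F).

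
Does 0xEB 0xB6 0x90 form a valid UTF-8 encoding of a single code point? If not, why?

valid

Leading byte 0xEB = 11101011 → 3-byte form.
Continuation bytes 0xB6=10110110, 0x90=10010000 all match 10xxxxxx.
Decoded value 0xBD90 is ≥ 0x800 (shortest form) and not a surrogate.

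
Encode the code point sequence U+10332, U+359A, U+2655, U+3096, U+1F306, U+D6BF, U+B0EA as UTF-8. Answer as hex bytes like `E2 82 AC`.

U+10332: 4-byte form → F0 90 8C B2.
U+359A: 3-byte form → E3 96 9A.
U+2655: 3-byte form → E2 99 95.
U+3096: 3-byte form → E3 82 96.
U+1F306: 4-byte form → F0 9F 8C 86.
U+D6BF: 3-byte form → ED 9A BF.
U+B0EA: 3-byte form → EB 83 AA.
Concatenated (23 bytes): F0 90 8C B2 E3 96 9A E2 99 95 E3 82 96 F0 9F 8C 86 ED 9A BF EB 83 AA.

F0 90 8C B2 E3 96 9A E2 99 95 E3 82 96 F0 9F 8C 86 ED 9A BF EB 83 AA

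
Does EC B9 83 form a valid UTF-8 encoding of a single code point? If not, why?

Leading byte 0xEC = 11101100 → 3-byte form.
Continuation bytes 0xB9=10111001, 0x83=10000011 all match 10xxxxxx.
Decoded value 0xCE43 is ≥ 0x800 (shortest form) and not a surrogate.

valid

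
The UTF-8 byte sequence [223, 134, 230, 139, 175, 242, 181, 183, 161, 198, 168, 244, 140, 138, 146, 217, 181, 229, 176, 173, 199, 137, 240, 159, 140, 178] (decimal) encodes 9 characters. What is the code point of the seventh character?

Offset 0: leading byte 0xDF = 11011111 → 2-byte char #1 = DF 86.
Offset 2: leading byte 0xE6 = 11100110 → 3-byte char #2 = E6 8B AF.
Offset 5: leading byte 0xF2 = 11110010 → 4-byte char #3 = F2 B5 B7 A1.
Offset 9: leading byte 0xC6 = 11000110 → 2-byte char #4 = C6 A8.
Offset 11: leading byte 0xF4 = 11110100 → 4-byte char #5 = F4 8C 8A 92.
Offset 15: leading byte 0xD9 = 11011001 → 2-byte char #6 = D9 B5.
Offset 17: leading byte 0xE5 = 11100101 → 3-byte char #7 = E5 B0 AD.
Leading byte 0xE5 = 11100101 matches 1110xxxx → 3-byte sequence.
Byte 1: 0xE5 = 11100101, payload 0101 (4 bits).
Byte 2: 0xB0 = 10110000 (10xxxxxx ✓), payload 110000.
Byte 3: 0xAD = 10101101 (10xxxxxx ✓), payload 101101.
Concatenate: 0101110000101101 = 0x5C2D (16 bits → U+5C2D).

U+5C2D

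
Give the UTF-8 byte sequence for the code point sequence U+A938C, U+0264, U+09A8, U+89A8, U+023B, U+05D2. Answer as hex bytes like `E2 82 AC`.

F2 A9 8E 8C C9 A4 E0 A6 A8 E8 A6 A8 C8 BB D7 92

U+A938C: 4-byte form → F2 A9 8E 8C.
U+0264: 2-byte form → C9 A4.
U+09A8: 3-byte form → E0 A6 A8.
U+89A8: 3-byte form → E8 A6 A8.
U+023B: 2-byte form → C8 BB.
U+05D2: 2-byte form → D7 92.
Concatenated (16 bytes): F2 A9 8E 8C C9 A4 E0 A6 A8 E8 A6 A8 C8 BB D7 92.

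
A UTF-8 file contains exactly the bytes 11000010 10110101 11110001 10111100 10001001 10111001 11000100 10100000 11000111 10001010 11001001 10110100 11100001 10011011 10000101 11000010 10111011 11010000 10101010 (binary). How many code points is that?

8

Byte at offset 0: 0xC2 = 11000010 → 2-byte char (#1). Advance 2.
Byte at offset 2: 0xF1 = 11110001 → 4-byte char (#2). Advance 4.
Byte at offset 6: 0xC4 = 11000100 → 2-byte char (#3). Advance 2.
Byte at offset 8: 0xC7 = 11000111 → 2-byte char (#4). Advance 2.
Byte at offset 10: 0xC9 = 11001001 → 2-byte char (#5). Advance 2.
Byte at offset 12: 0xE1 = 11100001 → 3-byte char (#6). Advance 3.
Byte at offset 15: 0xC2 = 11000010 → 2-byte char (#7). Advance 2.
Byte at offset 17: 0xD0 = 11010000 → 2-byte char (#8). Advance 2.
Reached end at offset 19 after 8 code points.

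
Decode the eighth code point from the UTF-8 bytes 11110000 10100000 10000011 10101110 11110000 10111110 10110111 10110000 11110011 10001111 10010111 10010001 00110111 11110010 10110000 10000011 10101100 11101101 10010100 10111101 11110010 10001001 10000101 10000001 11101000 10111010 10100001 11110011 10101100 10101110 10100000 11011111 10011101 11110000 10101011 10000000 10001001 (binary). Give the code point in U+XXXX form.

Offset 0: leading byte 0xF0 = 11110000 → 4-byte char #1 = F0 A0 83 AE.
Offset 4: leading byte 0xF0 = 11110000 → 4-byte char #2 = F0 BE B7 B0.
Offset 8: leading byte 0xF3 = 11110011 → 4-byte char #3 = F3 8F 97 91.
Offset 12: leading byte 0x37 = 00110111 → 1-byte char #4 = 37.
Offset 13: leading byte 0xF2 = 11110010 → 4-byte char #5 = F2 B0 83 AC.
Offset 17: leading byte 0xED = 11101101 → 3-byte char #6 = ED 94 BD.
Offset 20: leading byte 0xF2 = 11110010 → 4-byte char #7 = F2 89 85 81.
Offset 24: leading byte 0xE8 = 11101000 → 3-byte char #8 = E8 BA A1.
Leading byte 0xE8 = 11101000 matches 1110xxxx → 3-byte sequence.
Byte 1: 0xE8 = 11101000, payload 1000 (4 bits).
Byte 2: 0xBA = 10111010 (10xxxxxx ✓), payload 111010.
Byte 3: 0xA1 = 10100001 (10xxxxxx ✓), payload 100001.
Concatenate: 1000111010100001 = 0x8EA1 (16 bits → U+8EA1).

U+8EA1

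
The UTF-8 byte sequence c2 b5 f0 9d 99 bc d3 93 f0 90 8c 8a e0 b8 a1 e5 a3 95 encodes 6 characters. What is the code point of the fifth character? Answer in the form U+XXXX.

Offset 0: leading byte 0xC2 = 11000010 → 2-byte char #1 = C2 B5.
Offset 2: leading byte 0xF0 = 11110000 → 4-byte char #2 = F0 9D 99 BC.
Offset 6: leading byte 0xD3 = 11010011 → 2-byte char #3 = D3 93.
Offset 8: leading byte 0xF0 = 11110000 → 4-byte char #4 = F0 90 8C 8A.
Offset 12: leading byte 0xE0 = 11100000 → 3-byte char #5 = E0 B8 A1.
Leading byte 0xE0 = 11100000 matches 1110xxxx → 3-byte sequence.
Byte 1: 0xE0 = 11100000, payload 0000 (4 bits).
Byte 2: 0xB8 = 10111000 (10xxxxxx ✓), payload 111000.
Byte 3: 0xA1 = 10100001 (10xxxxxx ✓), payload 100001.
Concatenate: 0000111000100001 = 0xE21 (16 bits → U+0E21).

U+0E21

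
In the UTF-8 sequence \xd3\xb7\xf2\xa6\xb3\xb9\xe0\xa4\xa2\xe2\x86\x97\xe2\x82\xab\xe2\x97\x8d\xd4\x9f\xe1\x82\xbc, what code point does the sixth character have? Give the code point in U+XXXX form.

U+25CD

Offset 0: leading byte 0xD3 = 11010011 → 2-byte char #1 = D3 B7.
Offset 2: leading byte 0xF2 = 11110010 → 4-byte char #2 = F2 A6 B3 B9.
Offset 6: leading byte 0xE0 = 11100000 → 3-byte char #3 = E0 A4 A2.
Offset 9: leading byte 0xE2 = 11100010 → 3-byte char #4 = E2 86 97.
Offset 12: leading byte 0xE2 = 11100010 → 3-byte char #5 = E2 82 AB.
Offset 15: leading byte 0xE2 = 11100010 → 3-byte char #6 = E2 97 8D.
Leading byte 0xE2 = 11100010 matches 1110xxxx → 3-byte sequence.
Byte 1: 0xE2 = 11100010, payload 0010 (4 bits).
Byte 2: 0x97 = 10010111 (10xxxxxx ✓), payload 010111.
Byte 3: 0x8D = 10001101 (10xxxxxx ✓), payload 001101.
Concatenate: 0010010111001101 = 0x25CD (16 bits → U+25CD).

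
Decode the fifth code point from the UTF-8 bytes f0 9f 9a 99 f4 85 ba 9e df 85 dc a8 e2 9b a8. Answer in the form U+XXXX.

U+26E8

Offset 0: leading byte 0xF0 = 11110000 → 4-byte char #1 = F0 9F 9A 99.
Offset 4: leading byte 0xF4 = 11110100 → 4-byte char #2 = F4 85 BA 9E.
Offset 8: leading byte 0xDF = 11011111 → 2-byte char #3 = DF 85.
Offset 10: leading byte 0xDC = 11011100 → 2-byte char #4 = DC A8.
Offset 12: leading byte 0xE2 = 11100010 → 3-byte char #5 = E2 9B A8.
Leading byte 0xE2 = 11100010 matches 1110xxxx → 3-byte sequence.
Byte 1: 0xE2 = 11100010, payload 0010 (4 bits).
Byte 2: 0x9B = 10011011 (10xxxxxx ✓), payload 011011.
Byte 3: 0xA8 = 10101000 (10xxxxxx ✓), payload 101000.
Concatenate: 0010011011101000 = 0x26E8 (16 bits → U+26E8).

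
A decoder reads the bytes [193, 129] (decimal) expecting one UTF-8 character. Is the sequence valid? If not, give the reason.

Leading byte 0xC1 = 11000001 → 2-byte form.
Continuation bytes all match 10xxxxxx. Payload decodes to 0x41.
But 0x41 < 0x80, the minimum for a 2-byte sequence — this is an overlong encoding.

invalid (overlong encoding)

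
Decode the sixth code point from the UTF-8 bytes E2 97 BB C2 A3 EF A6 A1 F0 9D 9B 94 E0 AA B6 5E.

U+005E

Offset 0: leading byte 0xE2 = 11100010 → 3-byte char #1 = E2 97 BB.
Offset 3: leading byte 0xC2 = 11000010 → 2-byte char #2 = C2 A3.
Offset 5: leading byte 0xEF = 11101111 → 3-byte char #3 = EF A6 A1.
Offset 8: leading byte 0xF0 = 11110000 → 4-byte char #4 = F0 9D 9B 94.
Offset 12: leading byte 0xE0 = 11100000 → 3-byte char #5 = E0 AA B6.
Offset 15: leading byte 0x5E = 01011110 → 1-byte char #6 = 5E.
Leading byte 0x5E = 01011110 matches 0xxxxxxx → 1-byte sequence.
Byte 1: 0x5E = 01011110, payload 1011110 (7 bits).
Concatenate: 1011110 = 0x5E (7 bits → U+005E).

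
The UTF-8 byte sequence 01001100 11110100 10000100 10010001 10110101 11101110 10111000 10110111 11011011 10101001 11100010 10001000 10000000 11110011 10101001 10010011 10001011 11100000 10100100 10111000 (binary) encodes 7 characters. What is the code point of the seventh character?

Offset 0: leading byte 0x4C = 01001100 → 1-byte char #1 = 4C.
Offset 1: leading byte 0xF4 = 11110100 → 4-byte char #2 = F4 84 91 B5.
Offset 5: leading byte 0xEE = 11101110 → 3-byte char #3 = EE B8 B7.
Offset 8: leading byte 0xDB = 11011011 → 2-byte char #4 = DB A9.
Offset 10: leading byte 0xE2 = 11100010 → 3-byte char #5 = E2 88 80.
Offset 13: leading byte 0xF3 = 11110011 → 4-byte char #6 = F3 A9 93 8B.
Offset 17: leading byte 0xE0 = 11100000 → 3-byte char #7 = E0 A4 B8.
Leading byte 0xE0 = 11100000 matches 1110xxxx → 3-byte sequence.
Byte 1: 0xE0 = 11100000, payload 0000 (4 bits).
Byte 2: 0xA4 = 10100100 (10xxxxxx ✓), payload 100100.
Byte 3: 0xB8 = 10111000 (10xxxxxx ✓), payload 111000.
Concatenate: 0000100100111000 = 0x938 (16 bits → U+0938).

U+0938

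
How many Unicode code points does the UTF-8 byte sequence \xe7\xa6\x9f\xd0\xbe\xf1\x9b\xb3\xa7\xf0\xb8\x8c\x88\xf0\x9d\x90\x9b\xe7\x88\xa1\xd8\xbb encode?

Byte at offset 0: 0xE7 = 11100111 → 3-byte char (#1). Advance 3.
Byte at offset 3: 0xD0 = 11010000 → 2-byte char (#2). Advance 2.
Byte at offset 5: 0xF1 = 11110001 → 4-byte char (#3). Advance 4.
Byte at offset 9: 0xF0 = 11110000 → 4-byte char (#4). Advance 4.
Byte at offset 13: 0xF0 = 11110000 → 4-byte char (#5). Advance 4.
Byte at offset 17: 0xE7 = 11100111 → 3-byte char (#6). Advance 3.
Byte at offset 20: 0xD8 = 11011000 → 2-byte char (#7). Advance 2.
Reached end at offset 22 after 7 code points.

7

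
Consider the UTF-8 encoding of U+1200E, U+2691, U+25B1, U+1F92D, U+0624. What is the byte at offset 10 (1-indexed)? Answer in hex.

1-indexed offset 10 is 0-indexed offset 9.
U+1200E → 4-byte form F0 92 80 8E at offsets 0–3.
U+2691 → 3-byte form E2 9A 91 at offsets 4–6.
U+25B1 → 3-byte form E2 96 B1 at offsets 7–9.
Offset 9 falls in char 3's range; it's byte 3 of E2 96 B1 = 0xB1.

0xB1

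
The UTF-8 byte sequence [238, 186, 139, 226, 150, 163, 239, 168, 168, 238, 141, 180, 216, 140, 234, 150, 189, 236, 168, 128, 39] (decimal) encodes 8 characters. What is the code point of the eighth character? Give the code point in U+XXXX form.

U+0027

Offset 0: leading byte 0xEE = 11101110 → 3-byte char #1 = EE BA 8B.
Offset 3: leading byte 0xE2 = 11100010 → 3-byte char #2 = E2 96 A3.
Offset 6: leading byte 0xEF = 11101111 → 3-byte char #3 = EF A8 A8.
Offset 9: leading byte 0xEE = 11101110 → 3-byte char #4 = EE 8D B4.
Offset 12: leading byte 0xD8 = 11011000 → 2-byte char #5 = D8 8C.
Offset 14: leading byte 0xEA = 11101010 → 3-byte char #6 = EA 96 BD.
Offset 17: leading byte 0xEC = 11101100 → 3-byte char #7 = EC A8 80.
Offset 20: leading byte 0x27 = 00100111 → 1-byte char #8 = 27.
Leading byte 0x27 = 00100111 matches 0xxxxxxx → 1-byte sequence.
Byte 1: 0x27 = 00100111, payload 0100111 (7 bits).
Concatenate: 0100111 = 0x27 (7 bits → U+0027).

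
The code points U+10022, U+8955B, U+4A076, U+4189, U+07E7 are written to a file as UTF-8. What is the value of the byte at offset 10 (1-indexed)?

0x8A

1-indexed offset 10 is 0-indexed offset 9.
U+10022 → 4-byte form F0 90 80 A2 at offsets 0–3.
U+8955B → 4-byte form F2 89 95 9B at offsets 4–7.
U+4A076 → 4-byte form F1 8A 81 B6 at offsets 8–11.
Offset 9 falls in char 3's range; it's byte 2 of F1 8A 81 B6 = 0x8A.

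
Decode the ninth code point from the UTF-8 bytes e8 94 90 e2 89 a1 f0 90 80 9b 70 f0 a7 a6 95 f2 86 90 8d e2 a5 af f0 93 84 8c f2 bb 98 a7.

Offset 0: leading byte 0xE8 = 11101000 → 3-byte char #1 = E8 94 90.
Offset 3: leading byte 0xE2 = 11100010 → 3-byte char #2 = E2 89 A1.
Offset 6: leading byte 0xF0 = 11110000 → 4-byte char #3 = F0 90 80 9B.
Offset 10: leading byte 0x70 = 01110000 → 1-byte char #4 = 70.
Offset 11: leading byte 0xF0 = 11110000 → 4-byte char #5 = F0 A7 A6 95.
Offset 15: leading byte 0xF2 = 11110010 → 4-byte char #6 = F2 86 90 8D.
Offset 19: leading byte 0xE2 = 11100010 → 3-byte char #7 = E2 A5 AF.
Offset 22: leading byte 0xF0 = 11110000 → 4-byte char #8 = F0 93 84 8C.
Offset 26: leading byte 0xF2 = 11110010 → 4-byte char #9 = F2 BB 98 A7.
Leading byte 0xF2 = 11110010 matches 11110xxx → 4-byte sequence.
Byte 1: 0xF2 = 11110010, payload 010 (3 bits).
Byte 2: 0xBB = 10111011 (10xxxxxx ✓), payload 111011.
Byte 3: 0x98 = 10011000 (10xxxxxx ✓), payload 011000.
Byte 4: 0xA7 = 10100111 (10xxxxxx ✓), payload 100111.
Concatenate: 010111011011000100111 = 0xBB627 (21 bits → U+BB627).

U+BB627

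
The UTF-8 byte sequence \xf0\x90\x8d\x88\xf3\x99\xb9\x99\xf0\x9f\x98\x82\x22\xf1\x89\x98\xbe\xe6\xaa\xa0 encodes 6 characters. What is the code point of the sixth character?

U+6AA0

Offset 0: leading byte 0xF0 = 11110000 → 4-byte char #1 = F0 90 8D 88.
Offset 4: leading byte 0xF3 = 11110011 → 4-byte char #2 = F3 99 B9 99.
Offset 8: leading byte 0xF0 = 11110000 → 4-byte char #3 = F0 9F 98 82.
Offset 12: leading byte 0x22 = 00100010 → 1-byte char #4 = 22.
Offset 13: leading byte 0xF1 = 11110001 → 4-byte char #5 = F1 89 98 BE.
Offset 17: leading byte 0xE6 = 11100110 → 3-byte char #6 = E6 AA A0.
Leading byte 0xE6 = 11100110 matches 1110xxxx → 3-byte sequence.
Byte 1: 0xE6 = 11100110, payload 0110 (4 bits).
Byte 2: 0xAA = 10101010 (10xxxxxx ✓), payload 101010.
Byte 3: 0xA0 = 10100000 (10xxxxxx ✓), payload 100000.
Concatenate: 0110101010100000 = 0x6AA0 (16 bits → U+6AA0).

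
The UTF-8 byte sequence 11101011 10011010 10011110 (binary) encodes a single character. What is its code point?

Leading byte 0xEB = 11101011 matches 1110xxxx → 3-byte sequence.
Byte 1: 0xEB = 11101011, payload 1011 (4 bits).
Byte 2: 0x9A = 10011010 (10xxxxxx ✓), payload 011010.
Byte 3: 0x9E = 10011110 (10xxxxxx ✓), payload 011110.
Concatenate: 1011011010011110 = 0xB69E (16 bits → U+B69E).

U+B69E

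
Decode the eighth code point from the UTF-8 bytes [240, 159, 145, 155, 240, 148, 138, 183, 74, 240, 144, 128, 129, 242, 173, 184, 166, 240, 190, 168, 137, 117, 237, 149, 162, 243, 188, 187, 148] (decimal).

Offset 0: leading byte 0xF0 = 11110000 → 4-byte char #1 = F0 9F 91 9B.
Offset 4: leading byte 0xF0 = 11110000 → 4-byte char #2 = F0 94 8A B7.
Offset 8: leading byte 0x4A = 01001010 → 1-byte char #3 = 4A.
Offset 9: leading byte 0xF0 = 11110000 → 4-byte char #4 = F0 90 80 81.
Offset 13: leading byte 0xF2 = 11110010 → 4-byte char #5 = F2 AD B8 A6.
Offset 17: leading byte 0xF0 = 11110000 → 4-byte char #6 = F0 BE A8 89.
Offset 21: leading byte 0x75 = 01110101 → 1-byte char #7 = 75.
Offset 22: leading byte 0xED = 11101101 → 3-byte char #8 = ED 95 A2.
Leading byte 0xED = 11101101 matches 1110xxxx → 3-byte sequence.
Byte 1: 0xED = 11101101, payload 1101 (4 bits).
Byte 2: 0x95 = 10010101 (10xxxxxx ✓), payload 010101.
Byte 3: 0xA2 = 10100010 (10xxxxxx ✓), payload 100010.
Concatenate: 1101010101100010 = 0xD562 (16 bits → U+D562).

U+D562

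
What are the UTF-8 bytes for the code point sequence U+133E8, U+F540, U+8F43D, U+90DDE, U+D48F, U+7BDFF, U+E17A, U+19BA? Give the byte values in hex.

F0 93 8F A8 EF 95 80 F2 8F 90 BD F2 90 B7 9E ED 92 8F F1 BB B7 BF EE 85 BA E1 A6 BA

U+133E8: 4-byte form → F0 93 8F A8.
U+F540: 3-byte form → EF 95 80.
U+8F43D: 4-byte form → F2 8F 90 BD.
U+90DDE: 4-byte form → F2 90 B7 9E.
U+D48F: 3-byte form → ED 92 8F.
U+7BDFF: 4-byte form → F1 BB B7 BF.
U+E17A: 3-byte form → EE 85 BA.
U+19BA: 3-byte form → E1 A6 BA.
Concatenated (28 bytes): F0 93 8F A8 EF 95 80 F2 8F 90 BD F2 90 B7 9E ED 92 8F F1 BB B7 BF EE 85 BA E1 A6 BA.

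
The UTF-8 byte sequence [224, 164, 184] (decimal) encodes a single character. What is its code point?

Leading byte 0xE0 = 11100000 matches 1110xxxx → 3-byte sequence.
Byte 1: 0xE0 = 11100000, payload 0000 (4 bits).
Byte 2: 0xA4 = 10100100 (10xxxxxx ✓), payload 100100.
Byte 3: 0xB8 = 10111000 (10xxxxxx ✓), payload 111000.
Concatenate: 0000100100111000 = 0x938 (16 bits → U+0938).

U+0938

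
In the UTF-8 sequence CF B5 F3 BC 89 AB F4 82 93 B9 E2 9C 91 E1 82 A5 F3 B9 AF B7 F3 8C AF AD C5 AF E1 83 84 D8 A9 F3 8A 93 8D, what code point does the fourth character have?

U+2711

Offset 0: leading byte 0xCF = 11001111 → 2-byte char #1 = CF B5.
Offset 2: leading byte 0xF3 = 11110011 → 4-byte char #2 = F3 BC 89 AB.
Offset 6: leading byte 0xF4 = 11110100 → 4-byte char #3 = F4 82 93 B9.
Offset 10: leading byte 0xE2 = 11100010 → 3-byte char #4 = E2 9C 91.
Leading byte 0xE2 = 11100010 matches 1110xxxx → 3-byte sequence.
Byte 1: 0xE2 = 11100010, payload 0010 (4 bits).
Byte 2: 0x9C = 10011100 (10xxxxxx ✓), payload 011100.
Byte 3: 0x91 = 10010001 (10xxxxxx ✓), payload 010001.
Concatenate: 0010011100010001 = 0x2711 (16 bits → U+2711).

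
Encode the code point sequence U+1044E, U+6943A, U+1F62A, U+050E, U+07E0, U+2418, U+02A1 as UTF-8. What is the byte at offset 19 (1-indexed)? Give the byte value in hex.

1-indexed offset 19 is 0-indexed offset 18.
U+1044E → 4-byte form F0 90 91 8E at offsets 0–3.
U+6943A → 4-byte form F1 A9 90 BA at offsets 4–7.
U+1F62A → 4-byte form F0 9F 98 AA at offsets 8–11.
U+050E → 2-byte form D4 8E at offsets 12–13.
U+07E0 → 2-byte form DF A0 at offsets 14–15.
U+2418 → 3-byte form E2 90 98 at offsets 16–18.
Offset 18 falls in char 6's range; it's byte 3 of E2 90 98 = 0x98.

0x98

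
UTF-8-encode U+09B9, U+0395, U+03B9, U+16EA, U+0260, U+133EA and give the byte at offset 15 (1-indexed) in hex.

0x8F

1-indexed offset 15 is 0-indexed offset 14.
U+09B9 → 3-byte form E0 A6 B9 at offsets 0–2.
U+0395 → 2-byte form CE 95 at offsets 3–4.
U+03B9 → 2-byte form CE B9 at offsets 5–6.
U+16EA → 3-byte form E1 9B AA at offsets 7–9.
U+0260 → 2-byte form C9 A0 at offsets 10–11.
U+133EA → 4-byte form F0 93 8F AA at offsets 12–15.
Offset 14 falls in char 6's range; it's byte 3 of F0 93 8F AA = 0x8F.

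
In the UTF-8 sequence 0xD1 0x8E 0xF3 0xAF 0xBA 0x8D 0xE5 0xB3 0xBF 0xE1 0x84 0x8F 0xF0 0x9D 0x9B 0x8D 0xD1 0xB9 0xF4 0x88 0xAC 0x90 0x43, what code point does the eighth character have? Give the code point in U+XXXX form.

U+0043

Offset 0: leading byte 0xD1 = 11010001 → 2-byte char #1 = D1 8E.
Offset 2: leading byte 0xF3 = 11110011 → 4-byte char #2 = F3 AF BA 8D.
Offset 6: leading byte 0xE5 = 11100101 → 3-byte char #3 = E5 B3 BF.
Offset 9: leading byte 0xE1 = 11100001 → 3-byte char #4 = E1 84 8F.
Offset 12: leading byte 0xF0 = 11110000 → 4-byte char #5 = F0 9D 9B 8D.
Offset 16: leading byte 0xD1 = 11010001 → 2-byte char #6 = D1 B9.
Offset 18: leading byte 0xF4 = 11110100 → 4-byte char #7 = F4 88 AC 90.
Offset 22: leading byte 0x43 = 01000011 → 1-byte char #8 = 43.
Leading byte 0x43 = 01000011 matches 0xxxxxxx → 1-byte sequence.
Byte 1: 0x43 = 01000011, payload 1000011 (7 bits).
Concatenate: 1000011 = 0x43 (7 bits → U+0043).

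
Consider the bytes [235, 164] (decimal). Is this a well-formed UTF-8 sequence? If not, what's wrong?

invalid (sequence truncated)

Leading byte 0xEB = 11101011 → 3-byte form, but only 2 bytes are present.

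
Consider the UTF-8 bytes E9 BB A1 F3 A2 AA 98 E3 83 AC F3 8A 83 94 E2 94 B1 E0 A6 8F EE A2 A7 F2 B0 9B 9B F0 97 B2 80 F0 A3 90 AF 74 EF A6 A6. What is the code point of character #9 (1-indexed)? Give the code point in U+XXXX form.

Offset 0: leading byte 0xE9 = 11101001 → 3-byte char #1 = E9 BB A1.
Offset 3: leading byte 0xF3 = 11110011 → 4-byte char #2 = F3 A2 AA 98.
Offset 7: leading byte 0xE3 = 11100011 → 3-byte char #3 = E3 83 AC.
Offset 10: leading byte 0xF3 = 11110011 → 4-byte char #4 = F3 8A 83 94.
Offset 14: leading byte 0xE2 = 11100010 → 3-byte char #5 = E2 94 B1.
Offset 17: leading byte 0xE0 = 11100000 → 3-byte char #6 = E0 A6 8F.
Offset 20: leading byte 0xEE = 11101110 → 3-byte char #7 = EE A2 A7.
Offset 23: leading byte 0xF2 = 11110010 → 4-byte char #8 = F2 B0 9B 9B.
Offset 27: leading byte 0xF0 = 11110000 → 4-byte char #9 = F0 97 B2 80.
Leading byte 0xF0 = 11110000 matches 11110xxx → 4-byte sequence.
Byte 1: 0xF0 = 11110000, payload 000 (3 bits).
Byte 2: 0x97 = 10010111 (10xxxxxx ✓), payload 010111.
Byte 3: 0xB2 = 10110010 (10xxxxxx ✓), payload 110010.
Byte 4: 0x80 = 10000000 (10xxxxxx ✓), payload 000000.
Concatenate: 000010111110010000000 = 0x17C80 (21 bits → U+17C80).

U+17C80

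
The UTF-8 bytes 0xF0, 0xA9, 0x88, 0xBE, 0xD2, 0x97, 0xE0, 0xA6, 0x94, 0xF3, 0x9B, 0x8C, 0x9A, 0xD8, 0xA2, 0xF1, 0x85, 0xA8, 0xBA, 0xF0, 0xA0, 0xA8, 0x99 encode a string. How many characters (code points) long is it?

7

Byte at offset 0: 0xF0 = 11110000 → 4-byte char (#1). Advance 4.
Byte at offset 4: 0xD2 = 11010010 → 2-byte char (#2). Advance 2.
Byte at offset 6: 0xE0 = 11100000 → 3-byte char (#3). Advance 3.
Byte at offset 9: 0xF3 = 11110011 → 4-byte char (#4). Advance 4.
Byte at offset 13: 0xD8 = 11011000 → 2-byte char (#5). Advance 2.
Byte at offset 15: 0xF1 = 11110001 → 4-byte char (#6). Advance 4.
Byte at offset 19: 0xF0 = 11110000 → 4-byte char (#7). Advance 4.
Reached end at offset 23 after 7 code points.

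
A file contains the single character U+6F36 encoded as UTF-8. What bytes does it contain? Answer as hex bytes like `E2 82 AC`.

E6 BC B6

U+6F36 = 0x6F36 = 28470 decimal. In range U+0800–U+FFFF → 3-byte form: 1110xxxx 10xxxxxx 10xxxxxx.
Binary (16 bits): 0110111100110110.
Split 4+6+6: 0110 | 111100 | 110110.
Byte 1: 11100110 = 0xE6.
Byte 2: 10111100 = 0xBC.
Byte 3: 10110110 = 0xB6.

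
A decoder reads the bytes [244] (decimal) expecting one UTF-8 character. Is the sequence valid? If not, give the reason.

invalid (sequence truncated)

Leading byte 0xF4 = 11110100 → 4-byte form, but only 1 byte is present.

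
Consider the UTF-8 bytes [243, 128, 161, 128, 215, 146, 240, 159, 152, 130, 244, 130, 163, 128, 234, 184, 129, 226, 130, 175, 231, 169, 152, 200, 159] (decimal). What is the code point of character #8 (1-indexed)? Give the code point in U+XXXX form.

U+021F

Offset 0: leading byte 0xF3 = 11110011 → 4-byte char #1 = F3 80 A1 80.
Offset 4: leading byte 0xD7 = 11010111 → 2-byte char #2 = D7 92.
Offset 6: leading byte 0xF0 = 11110000 → 4-byte char #3 = F0 9F 98 82.
Offset 10: leading byte 0xF4 = 11110100 → 4-byte char #4 = F4 82 A3 80.
Offset 14: leading byte 0xEA = 11101010 → 3-byte char #5 = EA B8 81.
Offset 17: leading byte 0xE2 = 11100010 → 3-byte char #6 = E2 82 AF.
Offset 20: leading byte 0xE7 = 11100111 → 3-byte char #7 = E7 A9 98.
Offset 23: leading byte 0xC8 = 11001000 → 2-byte char #8 = C8 9F.
Leading byte 0xC8 = 11001000 matches 110xxxxx → 2-byte sequence.
Byte 1: 0xC8 = 11001000, payload 01000 (5 bits).
Byte 2: 0x9F = 10011111 (10xxxxxx ✓), payload 011111.
Concatenate: 01000011111 = 0x21F (11 bits → U+021F).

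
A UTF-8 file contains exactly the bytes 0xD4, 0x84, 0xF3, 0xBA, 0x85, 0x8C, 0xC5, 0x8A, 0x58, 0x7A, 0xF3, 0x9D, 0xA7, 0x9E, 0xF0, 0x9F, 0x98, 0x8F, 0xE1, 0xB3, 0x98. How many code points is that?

Byte at offset 0: 0xD4 = 11010100 → 2-byte char (#1). Advance 2.
Byte at offset 2: 0xF3 = 11110011 → 4-byte char (#2). Advance 4.
Byte at offset 6: 0xC5 = 11000101 → 2-byte char (#3). Advance 2.
Byte at offset 8: 0x58 = 01011000 → 1-byte char (#4). Advance 1.
Byte at offset 9: 0x7A = 01111010 → 1-byte char (#5). Advance 1.
Byte at offset 10: 0xF3 = 11110011 → 4-byte char (#6). Advance 4.
Byte at offset 14: 0xF0 = 11110000 → 4-byte char (#7). Advance 4.
Byte at offset 18: 0xE1 = 11100001 → 3-byte char (#8). Advance 3.
Reached end at offset 21 after 8 code points.

8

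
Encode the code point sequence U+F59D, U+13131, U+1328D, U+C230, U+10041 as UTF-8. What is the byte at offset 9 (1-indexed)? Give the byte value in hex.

0x93

1-indexed offset 9 is 0-indexed offset 8.
U+F59D → 3-byte form EF 96 9D at offsets 0–2.
U+13131 → 4-byte form F0 93 84 B1 at offsets 3–6.
U+1328D → 4-byte form F0 93 8A 8D at offsets 7–10.
Offset 8 falls in char 3's range; it's byte 2 of F0 93 8A 8D = 0x93.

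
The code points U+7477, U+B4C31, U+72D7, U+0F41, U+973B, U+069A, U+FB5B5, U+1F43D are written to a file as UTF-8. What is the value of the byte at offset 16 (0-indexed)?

0xDA

U+7477 → 3-byte form E7 91 B7 at offsets 0–2.
U+B4C31 → 4-byte form F2 B4 B0 B1 at offsets 3–6.
U+72D7 → 3-byte form E7 8B 97 at offsets 7–9.
U+0F41 → 3-byte form E0 BD 81 at offsets 10–12.
U+973B → 3-byte form E9 9C BB at offsets 13–15.
U+069A → 2-byte form DA 9A at offsets 16–17.
Offset 16 falls in char 6's range; it's byte 1 of DA 9A = 0xDA.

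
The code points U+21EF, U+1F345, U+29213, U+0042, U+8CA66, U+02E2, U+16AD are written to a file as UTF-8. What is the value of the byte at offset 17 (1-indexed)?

1-indexed offset 17 is 0-indexed offset 16.
U+21EF → 3-byte form E2 87 AF at offsets 0–2.
U+1F345 → 4-byte form F0 9F 8D 85 at offsets 3–6.
U+29213 → 4-byte form F0 A9 88 93 at offsets 7–10.
U+0042 → 1-byte form 42 at offsets 11–11.
U+8CA66 → 4-byte form F2 8C A9 A6 at offsets 12–15.
U+02E2 → 2-byte form CB A2 at offsets 16–17.
Offset 16 falls in char 6's range; it's byte 1 of CB A2 = 0xCB.

0xCB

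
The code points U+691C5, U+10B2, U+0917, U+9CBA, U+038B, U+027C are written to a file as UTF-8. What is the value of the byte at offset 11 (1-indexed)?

1-indexed offset 11 is 0-indexed offset 10.
U+691C5 → 4-byte form F1 A9 87 85 at offsets 0–3.
U+10B2 → 3-byte form E1 82 B2 at offsets 4–6.
U+0917 → 3-byte form E0 A4 97 at offsets 7–9.
U+9CBA → 3-byte form E9 B2 BA at offsets 10–12.
Offset 10 falls in char 4's range; it's byte 1 of E9 B2 BA = 0xE9.

0xE9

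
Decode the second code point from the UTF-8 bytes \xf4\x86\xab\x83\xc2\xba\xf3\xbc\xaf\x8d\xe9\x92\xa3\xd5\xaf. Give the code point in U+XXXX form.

U+00BA

Offset 0: leading byte 0xF4 = 11110100 → 4-byte char #1 = F4 86 AB 83.
Offset 4: leading byte 0xC2 = 11000010 → 2-byte char #2 = C2 BA.
Leading byte 0xC2 = 11000010 matches 110xxxxx → 2-byte sequence.
Byte 1: 0xC2 = 11000010, payload 00010 (5 bits).
Byte 2: 0xBA = 10111010 (10xxxxxx ✓), payload 111010.
Concatenate: 00010111010 = 0xBA (11 bits → U+00BA).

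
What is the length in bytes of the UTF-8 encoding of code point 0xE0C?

U+0E0C = 0xE0C. UTF-8 uses 1 byte below 0x80, 2 below 0x800, 3 below 0x10000, 4 up to 0x10FFFF. 0xE0C is in U+0800–U+FFFF → 3 bytes.

3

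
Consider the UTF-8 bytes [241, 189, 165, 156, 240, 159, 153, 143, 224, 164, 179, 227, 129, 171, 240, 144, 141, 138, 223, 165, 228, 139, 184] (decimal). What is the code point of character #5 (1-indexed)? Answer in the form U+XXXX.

Offset 0: leading byte 0xF1 = 11110001 → 4-byte char #1 = F1 BD A5 9C.
Offset 4: leading byte 0xF0 = 11110000 → 4-byte char #2 = F0 9F 99 8F.
Offset 8: leading byte 0xE0 = 11100000 → 3-byte char #3 = E0 A4 B3.
Offset 11: leading byte 0xE3 = 11100011 → 3-byte char #4 = E3 81 AB.
Offset 14: leading byte 0xF0 = 11110000 → 4-byte char #5 = F0 90 8D 8A.
Leading byte 0xF0 = 11110000 matches 11110xxx → 4-byte sequence.
Byte 1: 0xF0 = 11110000, payload 000 (3 bits).
Byte 2: 0x90 = 10010000 (10xxxxxx ✓), payload 010000.
Byte 3: 0x8D = 10001101 (10xxxxxx ✓), payload 001101.
Byte 4: 0x8A = 10001010 (10xxxxxx ✓), payload 001010.
Concatenate: 000010000001101001010 = 0x1034A (21 bits → U+1034A).

U+1034A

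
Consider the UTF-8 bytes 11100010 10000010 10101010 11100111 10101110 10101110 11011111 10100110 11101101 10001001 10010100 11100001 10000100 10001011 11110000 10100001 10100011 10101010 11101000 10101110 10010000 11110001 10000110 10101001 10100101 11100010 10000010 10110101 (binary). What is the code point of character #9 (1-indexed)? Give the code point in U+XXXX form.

U+20B5

Offset 0: leading byte 0xE2 = 11100010 → 3-byte char #1 = E2 82 AA.
Offset 3: leading byte 0xE7 = 11100111 → 3-byte char #2 = E7 AE AE.
Offset 6: leading byte 0xDF = 11011111 → 2-byte char #3 = DF A6.
Offset 8: leading byte 0xED = 11101101 → 3-byte char #4 = ED 89 94.
Offset 11: leading byte 0xE1 = 11100001 → 3-byte char #5 = E1 84 8B.
Offset 14: leading byte 0xF0 = 11110000 → 4-byte char #6 = F0 A1 A3 AA.
Offset 18: leading byte 0xE8 = 11101000 → 3-byte char #7 = E8 AE 90.
Offset 21: leading byte 0xF1 = 11110001 → 4-byte char #8 = F1 86 A9 A5.
Offset 25: leading byte 0xE2 = 11100010 → 3-byte char #9 = E2 82 B5.
Leading byte 0xE2 = 11100010 matches 1110xxxx → 3-byte sequence.
Byte 1: 0xE2 = 11100010, payload 0010 (4 bits).
Byte 2: 0x82 = 10000010 (10xxxxxx ✓), payload 000010.
Byte 3: 0xB5 = 10110101 (10xxxxxx ✓), payload 110101.
Concatenate: 0010000010110101 = 0x20B5 (16 bits → U+20B5).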